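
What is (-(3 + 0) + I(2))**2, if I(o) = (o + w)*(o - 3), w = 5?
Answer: 100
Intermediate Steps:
I(o) = (-3 + o)*(5 + o) (I(o) = (o + 5)*(o - 3) = (5 + o)*(-3 + o) = (-3 + o)*(5 + o))
(-(3 + 0) + I(2))**2 = (-(3 + 0) + (-15 + 2**2 + 2*2))**2 = (-1*3 + (-15 + 4 + 4))**2 = (-3 - 7)**2 = (-10)**2 = 100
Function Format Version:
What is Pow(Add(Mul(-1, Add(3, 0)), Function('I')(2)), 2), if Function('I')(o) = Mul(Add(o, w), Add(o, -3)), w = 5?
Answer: 100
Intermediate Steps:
Function('I')(o) = Mul(Add(-3, o), Add(5, o)) (Function('I')(o) = Mul(Add(o, 5), Add(o, -3)) = Mul(Add(5, o), Add(-3, o)) = Mul(Add(-3, o), Add(5, o)))
Pow(Add(Mul(-1, Add(3, 0)), Function('I')(2)), 2) = Pow(Add(Mul(-1, Add(3, 0)), Add(-15, Pow(2, 2), Mul(2, 2))), 2) = Pow(Add(Mul(-1, 3), Add(-15, 4, 4)), 2) = Pow(Add(-3, -7), 2) = Pow(-10, 2) = 100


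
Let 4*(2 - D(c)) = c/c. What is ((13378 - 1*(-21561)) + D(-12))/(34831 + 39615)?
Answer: 139763/297784 ≈ 0.46934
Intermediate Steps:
D(c) = 7/4 (D(c) = 2 - c/(4*c) = 2 - ¼*1 = 2 - ¼ = 7/4)
((13378 - 1*(-21561)) + D(-12))/(34831 + 39615) = ((13378 - 1*(-21561)) + 7/4)/(34831 + 39615) = ((13378 + 21561) + 7/4)/74446 = (34939 + 7/4)*(1/74446) = (139763/4)*(1/74446) = 139763/297784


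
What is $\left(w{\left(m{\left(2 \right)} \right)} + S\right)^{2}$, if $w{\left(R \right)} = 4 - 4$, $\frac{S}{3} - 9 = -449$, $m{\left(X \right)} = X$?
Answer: $1742400$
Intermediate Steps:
$S = -1320$ ($S = 27 + 3 \left(-449\right) = 27 - 1347 = -1320$)
$w{\left(R \right)} = 0$
$\left(w{\left(m{\left(2 \right)} \right)} + S\right)^{2} = \left(0 - 1320\right)^{2} = \left(-1320\right)^{2} = 1742400$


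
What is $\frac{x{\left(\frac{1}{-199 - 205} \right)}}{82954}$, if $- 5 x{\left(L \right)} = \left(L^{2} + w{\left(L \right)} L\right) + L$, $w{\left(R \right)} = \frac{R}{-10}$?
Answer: $\frac{4031}{676971003200} \approx 5.9545 \cdot 10^{-9}$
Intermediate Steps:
$w{\left(R \right)} = - \frac{R}{10}$ ($w{\left(R \right)} = R \left(- \frac{1}{10}\right) = - \frac{R}{10}$)
$x{\left(L \right)} = - \frac{9 L^{2}}{50} - \frac{L}{5}$ ($x{\left(L \right)} = - \frac{\left(L^{2} + - \frac{L}{10} L\right) + L}{5} = - \frac{\left(L^{2} - \frac{L^{2}}{10}\right) + L}{5} = - \frac{\frac{9 L^{2}}{10} + L}{5} = - \frac{L + \frac{9 L^{2}}{10}}{5} = - \frac{9 L^{2}}{50} - \frac{L}{5}$)
$\frac{x{\left(\frac{1}{-199 - 205} \right)}}{82954} = \frac{\left(- \frac{1}{50}\right) \frac{1}{-199 - 205} \left(10 + \frac{9}{-199 - 205}\right)}{82954} = - \frac{10 + \frac{9}{-404}}{50 \left(-404\right)} \frac{1}{82954} = \left(- \frac{1}{50}\right) \left(- \frac{1}{404}\right) \left(10 + 9 \left(- \frac{1}{404}\right)\right) \frac{1}{82954} = \left(- \frac{1}{50}\right) \left(- \frac{1}{404}\right) \left(10 - \frac{9}{404}\right) \frac{1}{82954} = \left(- \frac{1}{50}\right) \left(- \frac{1}{404}\right) \frac{4031}{404} \cdot \frac{1}{82954} = \frac{4031}{8160800} \cdot \frac{1}{82954} = \frac{4031}{676971003200}$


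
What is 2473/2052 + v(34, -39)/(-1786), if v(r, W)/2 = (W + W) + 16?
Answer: 122927/96444 ≈ 1.2746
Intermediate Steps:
v(r, W) = 32 + 4*W (v(r, W) = 2*((W + W) + 16) = 2*(2*W + 16) = 2*(16 + 2*W) = 32 + 4*W)
2473/2052 + v(34, -39)/(-1786) = 2473/2052 + (32 + 4*(-39))/(-1786) = 2473*(1/2052) + (32 - 156)*(-1/1786) = 2473/2052 - 124*(-1/1786) = 2473/2052 + 62/893 = 122927/96444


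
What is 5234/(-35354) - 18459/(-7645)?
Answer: 27844798/12285515 ≈ 2.2665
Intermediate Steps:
5234/(-35354) - 18459/(-7645) = 5234*(-1/35354) - 18459*(-1/7645) = -2617/17677 + 18459/7645 = 27844798/12285515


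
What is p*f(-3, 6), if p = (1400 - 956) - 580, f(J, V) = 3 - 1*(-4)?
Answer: -952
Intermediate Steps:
f(J, V) = 7 (f(J, V) = 3 + 4 = 7)
p = -136 (p = 444 - 580 = -136)
p*f(-3, 6) = -136*7 = -952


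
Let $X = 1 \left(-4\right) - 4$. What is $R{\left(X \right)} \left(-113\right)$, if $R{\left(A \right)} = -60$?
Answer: $6780$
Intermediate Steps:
$X = -8$ ($X = -4 - 4 = -8$)
$R{\left(X \right)} \left(-113\right) = \left(-60\right) \left(-113\right) = 6780$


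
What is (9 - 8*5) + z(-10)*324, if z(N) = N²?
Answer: 32369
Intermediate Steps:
(9 - 8*5) + z(-10)*324 = (9 - 8*5) + (-10)²*324 = (9 - 40) + 100*324 = -31 + 32400 = 32369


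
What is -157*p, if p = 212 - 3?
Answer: -32813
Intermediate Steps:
p = 209
-157*p = -157*209 = -32813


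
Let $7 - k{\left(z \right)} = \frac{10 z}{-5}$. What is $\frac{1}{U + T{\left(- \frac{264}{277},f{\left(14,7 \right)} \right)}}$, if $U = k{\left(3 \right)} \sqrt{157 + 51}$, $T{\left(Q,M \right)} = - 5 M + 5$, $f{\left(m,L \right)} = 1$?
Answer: $\frac{\sqrt{13}}{676} \approx 0.0053337$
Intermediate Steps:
$T{\left(Q,M \right)} = 5 - 5 M$
$k{\left(z \right)} = 7 + 2 z$ ($k{\left(z \right)} = 7 - \frac{10 z}{-5} = 7 - 10 z \left(- \frac{1}{5}\right) = 7 - - 2 z = 7 + 2 z$)
$U = 52 \sqrt{13}$ ($U = \left(7 + 2 \cdot 3\right) \sqrt{157 + 51} = \left(7 + 6\right) \sqrt{208} = 13 \cdot 4 \sqrt{13} = 52 \sqrt{13} \approx 187.49$)
$\frac{1}{U + T{\left(- \frac{264}{277},f{\left(14,7 \right)} \right)}} = \frac{1}{52 \sqrt{13} + \left(5 - 5\right)} = \frac{1}{52 \sqrt{13} + 0} = \frac{1}{52 \sqrt{13}} = \frac{\sqrt{13}}{676}$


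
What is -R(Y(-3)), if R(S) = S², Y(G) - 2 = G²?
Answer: -121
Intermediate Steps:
Y(G) = 2 + G²
-R(Y(-3)) = -(2 + (-3)²)² = -(2 + 9)² = -1*11² = -1*121 = -121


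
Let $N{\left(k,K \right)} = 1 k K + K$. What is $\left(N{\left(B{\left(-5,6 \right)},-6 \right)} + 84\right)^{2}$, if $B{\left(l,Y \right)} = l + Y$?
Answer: $5184$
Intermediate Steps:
$B{\left(l,Y \right)} = Y + l$
$N{\left(k,K \right)} = K + K k$ ($N{\left(k,K \right)} = k K + K = K k + K = K + K k$)
$\left(N{\left(B{\left(-5,6 \right)},-6 \right)} + 84\right)^{2} = \left(- 6 \left(1 + \left(6 - 5\right)\right) + 84\right)^{2} = \left(- 6 \left(1 + 1\right) + 84\right)^{2} = \left(\left(-6\right) 2 + 84\right)^{2} = \left(-12 + 84\right)^{2} = 72^{2} = 5184$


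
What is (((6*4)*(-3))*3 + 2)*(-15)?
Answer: 3210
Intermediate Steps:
(((6*4)*(-3))*3 + 2)*(-15) = ((24*(-3))*3 + 2)*(-15) = (-72*3 + 2)*(-15) = (-216 + 2)*(-15) = -214*(-15) = 3210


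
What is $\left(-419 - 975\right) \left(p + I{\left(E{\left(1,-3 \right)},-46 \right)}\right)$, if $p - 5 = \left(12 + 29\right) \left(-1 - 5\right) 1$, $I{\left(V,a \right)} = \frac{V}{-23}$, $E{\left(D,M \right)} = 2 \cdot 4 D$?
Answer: $\frac{7738094}{23} \approx 3.3644 \cdot 10^{5}$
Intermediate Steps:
$E{\left(D,M \right)} = 8 D$
$I{\left(V,a \right)} = - \frac{V}{23}$ ($I{\left(V,a \right)} = V \left(- \frac{1}{23}\right) = - \frac{V}{23}$)
$p = -241$ ($p = 5 + \left(12 + 29\right) \left(-1 - 5\right) 1 = 5 + 41 \left(\left(-6\right) 1\right) = 5 + 41 \left(-6\right) = 5 - 246 = -241$)
$\left(-419 - 975\right) \left(p + I{\left(E{\left(1,-3 \right)},-46 \right)}\right) = \left(-419 - 975\right) \left(-241 - \frac{8 \cdot 1}{23}\right) = - 1394 \left(-241 - \frac{8}{23}\right) = \left(-1394\right) \left(- \frac{5551}{23}\right) = \frac{7738094}{23}$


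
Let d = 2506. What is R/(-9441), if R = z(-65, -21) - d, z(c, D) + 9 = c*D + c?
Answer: 135/1049 ≈ 0.12869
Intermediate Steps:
z(c, D) = -9 + c + D*c (z(c, D) = -9 + (c*D + c) = -9 + (D*c + c) = -9 + (c + D*c) = -9 + c + D*c)
R = -1215 (R = (-9 - 65 - 21*(-65)) - 1*2506 = (-9 - 65 + 1365) - 2506 = 1291 - 2506 = -1215)
R/(-9441) = -1215/(-9441) = -1215*(-1/9441) = 135/1049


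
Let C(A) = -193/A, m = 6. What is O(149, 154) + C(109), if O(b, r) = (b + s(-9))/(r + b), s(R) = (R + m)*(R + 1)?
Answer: -39622/33027 ≈ -1.1997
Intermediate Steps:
s(R) = (1 + R)*(6 + R) (s(R) = (R + 6)*(R + 1) = (6 + R)*(1 + R) = (1 + R)*(6 + R))
O(b, r) = (24 + b)/(b + r) (O(b, r) = (b + (6 + (-9)² + 7*(-9)))/(r + b) = (b + (6 + 81 - 63))/(b + r) = (b + 24)/(b + r) = (24 + b)/(b + r))
O(149, 154) + C(109) = (24 + 149)/(149 + 154) - 193/109 = 173/303 - 193*1/109 = (1/303)*173 - 193/109 = 173/303 - 193/109 = -39622/33027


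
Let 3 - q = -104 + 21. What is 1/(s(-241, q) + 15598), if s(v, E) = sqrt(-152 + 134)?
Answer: 7799/121648811 - 3*I*sqrt(2)/243297622 ≈ 6.4111e-5 - 1.7438e-8*I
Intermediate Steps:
q = 86 (q = 3 - (-104 + 21) = 3 - 1*(-83) = 3 + 83 = 86)
s(v, E) = 3*I*sqrt(2) (s(v, E) = sqrt(-18) = 3*I*sqrt(2))
1/(s(-241, q) + 15598) = 1/(3*I*sqrt(2) + 15598) = 1/(15598 + 3*I*sqrt(2))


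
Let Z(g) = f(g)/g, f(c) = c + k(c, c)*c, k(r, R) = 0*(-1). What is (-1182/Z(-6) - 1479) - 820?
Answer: -3481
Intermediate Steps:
k(r, R) = 0
f(c) = c (f(c) = c + 0*c = c + 0 = c)
Z(g) = 1 (Z(g) = g/g = 1)
(-1182/Z(-6) - 1479) - 820 = (-1182/1 - 1479) - 820 = (-1182*1 - 1479) - 820 = (-1182 - 1479) - 820 = -2661 - 820 = -3481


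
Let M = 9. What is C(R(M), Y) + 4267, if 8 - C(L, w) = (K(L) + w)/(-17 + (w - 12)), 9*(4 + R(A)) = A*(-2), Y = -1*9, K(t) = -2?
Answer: 162439/38 ≈ 4274.7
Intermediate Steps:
Y = -9
R(A) = -4 - 2*A/9 (R(A) = -4 + (A*(-2))/9 = -4 + (-2*A)/9 = -4 - 2*A/9)
C(L, w) = 8 - (-2 + w)/(-29 + w) (C(L, w) = 8 - (-2 + w)/(-17 + (w - 12)) = 8 - (-2 + w)/(-17 + (-12 + w)) = 8 - (-2 + w)/(-29 + w))
C(R(M), Y) + 4267 = (-230 + 7*(-9))/(-29 - 9) + 4267 = (-230 - 63)/(-38) + 4267 = -1/38*(-293) + 4267 = 293/38 + 4267 = 162439/38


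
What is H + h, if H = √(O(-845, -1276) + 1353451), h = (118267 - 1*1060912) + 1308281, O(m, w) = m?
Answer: 365636 + √1352606 ≈ 3.6680e+5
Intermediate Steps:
h = 365636 (h = (118267 - 1060912) + 1308281 = -942645 + 1308281 = 365636)
H = √1352606 (H = √(-845 + 1353451) = √1352606 ≈ 1163.0)
H + h = √1352606 + 365636 = 365636 + √1352606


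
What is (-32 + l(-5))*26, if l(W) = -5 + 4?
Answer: -858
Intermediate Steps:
l(W) = -1
(-32 + l(-5))*26 = (-32 - 1)*26 = -33*26 = -858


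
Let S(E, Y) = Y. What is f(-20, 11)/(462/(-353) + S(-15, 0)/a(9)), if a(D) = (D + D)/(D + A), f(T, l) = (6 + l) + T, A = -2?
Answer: 353/154 ≈ 2.2922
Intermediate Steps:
f(T, l) = 6 + T + l
a(D) = 2*D/(-2 + D) (a(D) = (D + D)/(D - 2) = (2*D)/(-2 + D) = 2*D/(-2 + D))
f(-20, 11)/(462/(-353) + S(-15, 0)/a(9)) = (6 - 20 + 11)/(462/(-353) + 0/((2*9/(-2 + 9)))) = -3/(462*(-1/353) + 0/((2*9/7))) = -3/(-462/353 + 0/((2*9*(⅐)))) = -3/(-462/353 + 0/(18/7)) = -3/(-462/353 + 0*(7/18)) = -3/(-462/353 + 0) = -3/(-462/353) = -3*(-353/462) = 353/154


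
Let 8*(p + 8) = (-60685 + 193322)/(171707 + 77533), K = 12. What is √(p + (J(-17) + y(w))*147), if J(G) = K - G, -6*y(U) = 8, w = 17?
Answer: √252151556784135/249240 ≈ 63.711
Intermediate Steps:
y(U) = -4/3 (y(U) = -⅙*8 = -4/3)
J(G) = 12 - G
p = -15818723/1993920 (p = -8 + ((-60685 + 193322)/(171707 + 77533))/8 = -8 + (132637/249240)/8 = -8 + (132637*(1/249240))/8 = -8 + (⅛)*(132637/249240) = -8 + 132637/1993920 = -15818723/1993920 ≈ -7.9335)
√(p + (J(-17) + y(w))*147) = √(-15818723/1993920 + ((12 - 1*(-17)) - 4/3)*147) = √(-15818723/1993920 + ((12 + 17) - 4/3)*147) = √(-15818723/1993920 + (29 - 4/3)*147) = √(-15818723/1993920 + (83/3)*147) = √(-15818723/1993920 + 4067) = √(8093453917/1993920) = √252151556784135/249240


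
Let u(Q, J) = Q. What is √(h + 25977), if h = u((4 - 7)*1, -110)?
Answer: 3*√2886 ≈ 161.16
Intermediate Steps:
h = -3 (h = (4 - 7)*1 = -3*1 = -3)
√(h + 25977) = √(-3 + 25977) = √25974 = 3*√2886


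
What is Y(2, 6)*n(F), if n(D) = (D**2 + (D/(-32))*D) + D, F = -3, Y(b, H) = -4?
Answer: -183/8 ≈ -22.875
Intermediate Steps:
n(D) = D + 31*D**2/32 (n(D) = (D**2 + (D*(-1/32))*D) + D = (D**2 + (-D/32)*D) + D = (D**2 - D**2/32) + D = 31*D**2/32 + D = D + 31*D**2/32)
Y(2, 6)*n(F) = -(-3)*(32 + 31*(-3))/8 = -(-3)*(32 - 93)/8 = -(-3)*(-61)/8 = -4*183/32 = -183/8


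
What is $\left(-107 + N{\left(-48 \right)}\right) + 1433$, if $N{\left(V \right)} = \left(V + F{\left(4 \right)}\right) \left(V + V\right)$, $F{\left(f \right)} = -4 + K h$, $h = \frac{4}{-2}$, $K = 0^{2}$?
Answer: $6318$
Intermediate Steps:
$K = 0$
$h = -2$ ($h = 4 \left(- \frac{1}{2}\right) = -2$)
$F{\left(f \right)} = -4$ ($F{\left(f \right)} = -4 + 0 \left(-2\right) = -4 + 0 = -4$)
$N{\left(V \right)} = 2 V \left(-4 + V\right)$ ($N{\left(V \right)} = \left(V - 4\right) \left(V + V\right) = \left(-4 + V\right) 2 V = 2 V \left(-4 + V\right)$)
$\left(-107 + N{\left(-48 \right)}\right) + 1433 = \left(-107 + 2 \left(-48\right) \left(-4 - 48\right)\right) + 1433 = \left(-107 + 2 \left(-48\right) \left(-52\right)\right) + 1433 = \left(-107 + 4992\right) + 1433 = 4885 + 1433 = 6318$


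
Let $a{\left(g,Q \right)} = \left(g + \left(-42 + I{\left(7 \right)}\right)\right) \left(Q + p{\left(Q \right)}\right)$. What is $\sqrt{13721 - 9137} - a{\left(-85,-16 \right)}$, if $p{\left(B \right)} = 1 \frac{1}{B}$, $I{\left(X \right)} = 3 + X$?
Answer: $- \frac{30069}{16} + 2 \sqrt{1146} \approx -1811.6$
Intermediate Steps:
$p{\left(B \right)} = \frac{1}{B}$
$a{\left(g,Q \right)} = \left(-32 + g\right) \left(Q + \frac{1}{Q}\right)$ ($a{\left(g,Q \right)} = \left(g + \left(-42 + \left(3 + 7\right)\right)\right) \left(Q + \frac{1}{Q}\right) = \left(g + \left(-42 + 10\right)\right) \left(Q + \frac{1}{Q}\right) = \left(g - 32\right) \left(Q + \frac{1}{Q}\right) = \left(-32 + g\right) \left(Q + \frac{1}{Q}\right)$)
$\sqrt{13721 - 9137} - a{\left(-85,-16 \right)} = \sqrt{13721 - 9137} - \frac{-32 - 85 + \left(-16\right)^{2} \left(-32 - 85\right)}{-16} = \sqrt{4584} - - \frac{-32 - 85 + 256 \left(-117\right)}{16} = 2 \sqrt{1146} - - \frac{-32 - 85 - 29952}{16} = 2 \sqrt{1146} - \left(- \frac{1}{16}\right) \left(-30069\right) = 2 \sqrt{1146} - \frac{30069}{16} = - \frac{30069}{16} + 2 \sqrt{1146}$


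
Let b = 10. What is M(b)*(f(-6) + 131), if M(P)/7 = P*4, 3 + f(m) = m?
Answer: 34160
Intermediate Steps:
f(m) = -3 + m
M(P) = 28*P (M(P) = 7*(P*4) = 7*(4*P) = 28*P)
M(b)*(f(-6) + 131) = (28*10)*((-3 - 6) + 131) = 280*(-9 + 131) = 280*122 = 34160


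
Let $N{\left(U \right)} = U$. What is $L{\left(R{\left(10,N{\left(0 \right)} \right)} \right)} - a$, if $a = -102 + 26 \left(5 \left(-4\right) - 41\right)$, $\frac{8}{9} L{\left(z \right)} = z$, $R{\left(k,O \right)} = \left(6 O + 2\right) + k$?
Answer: $\frac{3403}{2} \approx 1701.5$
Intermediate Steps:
$R{\left(k,O \right)} = 2 + k + 6 O$ ($R{\left(k,O \right)} = \left(2 + 6 O\right) + k = 2 + k + 6 O$)
$L{\left(z \right)} = \frac{9 z}{8}$
$a = -1688$ ($a = -102 + 26 \left(-20 - 41\right) = -102 + 26 \left(-61\right) = -102 - 1586 = -1688$)
$L{\left(R{\left(10,N{\left(0 \right)} \right)} \right)} - a = \frac{9 \left(2 + 10 + 6 \cdot 0\right)}{8} - -1688 = \frac{9 \left(2 + 10 + 0\right)}{8} + 1688 = \frac{9}{8} \cdot 12 + 1688 = \frac{27}{2} + 1688 = \frac{3403}{2}$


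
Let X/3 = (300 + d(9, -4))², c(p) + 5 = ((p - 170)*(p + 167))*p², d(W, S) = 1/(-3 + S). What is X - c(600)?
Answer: -5817835182352/49 ≈ -1.1873e+11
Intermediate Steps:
c(p) = -5 + p²*(-170 + p)*(167 + p) (c(p) = -5 + ((p - 170)*(p + 167))*p² = -5 + ((-170 + p)*(167 + p))*p² = -5 + p²*(-170 + p)*(167 + p))
X = 13217403/49 (X = 3*(300 + 1/(-3 - 4))² = 3*(300 + 1/(-7))² = 3*(300 - ⅐)² = 3*(2099/7)² = 3*(4405801/49) = 13217403/49 ≈ 2.6974e+5)
X - c(600) = 13217403/49 - (-5 + 600⁴ - 28390*600² - 3*600³) = 13217403/49 - (-5 + 129600000000 - 28390*360000 - 3*216000000) = 13217403/49 - (-5 + 129600000000 - 10220400000 - 648000000) = 13217403/49 - 1*118731599995 = 13217403/49 - 118731599995 = -5817835182352/49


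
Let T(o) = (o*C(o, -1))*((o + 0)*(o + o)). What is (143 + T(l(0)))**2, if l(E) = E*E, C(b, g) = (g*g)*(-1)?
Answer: 20449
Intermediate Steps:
C(b, g) = -g**2 (C(b, g) = g**2*(-1) = -g**2)
l(E) = E**2
T(o) = -2*o**3 (T(o) = (o*(-1*(-1)**2))*((o + 0)*(o + o)) = (o*(-1*1))*(o*(2*o)) = (o*(-1))*(2*o**2) = (-o)*(2*o**2) = -2*o**3)
(143 + T(l(0)))**2 = (143 - 2*(0**2)**3)**2 = (143 - 2*0**3)**2 = (143 - 2*0)**2 = (143 + 0)**2 = 143**2 = 20449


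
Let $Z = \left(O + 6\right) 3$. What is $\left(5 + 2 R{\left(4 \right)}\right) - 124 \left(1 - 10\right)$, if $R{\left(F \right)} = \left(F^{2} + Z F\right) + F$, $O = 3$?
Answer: $1377$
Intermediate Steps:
$Z = 27$ ($Z = \left(3 + 6\right) 3 = 9 \cdot 3 = 27$)
$R{\left(F \right)} = F^{2} + 28 F$ ($R{\left(F \right)} = \left(F^{2} + 27 F\right) + F = F^{2} + 28 F$)
$\left(5 + 2 R{\left(4 \right)}\right) - 124 \left(1 - 10\right) = \left(5 + 2 \cdot 4 \left(28 + 4\right)\right) - 124 \left(1 - 10\right) = \left(5 + 2 \cdot 4 \cdot 32\right) - 124 \left(1 - 10\right) = \left(5 + 2 \cdot 128\right) - -1116 = \left(5 + 256\right) + 1116 = 261 + 1116 = 1377$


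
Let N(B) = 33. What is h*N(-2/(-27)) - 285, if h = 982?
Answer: 32121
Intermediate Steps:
h*N(-2/(-27)) - 285 = 982*33 - 285 = 32406 - 285 = 32121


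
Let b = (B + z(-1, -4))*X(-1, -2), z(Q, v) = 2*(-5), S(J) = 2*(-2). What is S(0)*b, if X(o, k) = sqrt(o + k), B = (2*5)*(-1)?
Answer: 80*I*sqrt(3) ≈ 138.56*I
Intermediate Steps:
S(J) = -4
z(Q, v) = -10
B = -10 (B = 10*(-1) = -10)
X(o, k) = sqrt(k + o)
b = -20*I*sqrt(3) (b = (-10 - 10)*sqrt(-2 - 1) = -20*I*sqrt(3) ≈ -34.641*I)
S(0)*b = -(-80)*I*sqrt(3) = 80*I*sqrt(3)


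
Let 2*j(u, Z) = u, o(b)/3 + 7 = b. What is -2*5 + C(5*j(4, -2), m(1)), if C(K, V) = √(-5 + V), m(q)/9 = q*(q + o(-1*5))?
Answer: -10 + 8*I*√5 ≈ -10.0 + 17.889*I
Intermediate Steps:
o(b) = -21 + 3*b
j(u, Z) = u/2
m(q) = 9*q*(-36 + q) (m(q) = 9*(q*(q + (-21 + 3*(-1*5)))) = 9*(q*(q + (-21 + 3*(-5)))) = 9*(q*(q + (-21 - 15))) = 9*(q*(q - 36)) = 9*(q*(-36 + q)) = 9*q*(-36 + q))
-2*5 + C(5*j(4, -2), m(1)) = -2*5 + √(-5 + 9*1*(-36 + 1)) = -10 + √(-5 + 9*1*(-35)) = -10 + √(-5 - 315) = -10 + √(-320) = -10 + 8*I*√5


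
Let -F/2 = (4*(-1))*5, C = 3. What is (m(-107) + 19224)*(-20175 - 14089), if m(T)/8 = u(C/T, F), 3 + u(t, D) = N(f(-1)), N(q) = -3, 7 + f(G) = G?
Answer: -657046464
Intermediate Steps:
f(G) = -7 + G
F = 40 (F = -2*4*(-1)*5 = -(-8)*5 = -2*(-20) = 40)
u(t, D) = -6 (u(t, D) = -3 - 3 = -6)
m(T) = -48 (m(T) = 8*(-6) = -48)
(m(-107) + 19224)*(-20175 - 14089) = (-48 + 19224)*(-20175 - 14089) = 19176*(-34264) = -657046464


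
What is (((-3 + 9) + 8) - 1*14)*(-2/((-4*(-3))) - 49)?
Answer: 0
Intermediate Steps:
(((-3 + 9) + 8) - 1*14)*(-2/((-4*(-3))) - 49) = ((6 + 8) - 14)*(-2/12 - 49) = (14 - 14)*(-2*1/12 - 49) = 0*(-1/6 - 49) = 0*(-295/6) = 0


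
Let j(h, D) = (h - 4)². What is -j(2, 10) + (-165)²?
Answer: 27221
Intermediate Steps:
j(h, D) = (-4 + h)²
-j(2, 10) + (-165)² = -(-4 + 2)² + (-165)² = -1*(-2)² + 27225 = -1*4 + 27225 = -4 + 27225 = 27221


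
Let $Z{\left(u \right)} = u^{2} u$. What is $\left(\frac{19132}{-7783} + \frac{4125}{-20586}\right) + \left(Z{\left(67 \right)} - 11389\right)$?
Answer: $\frac{15454439606395}{53406946} \approx 2.8937 \cdot 10^{5}$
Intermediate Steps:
$Z{\left(u \right)} = u^{3}$
$\left(\frac{19132}{-7783} + \frac{4125}{-20586}\right) + \left(Z{\left(67 \right)} - 11389\right) = \left(\frac{19132}{-7783} + \frac{4125}{-20586}\right) - \left(11389 - 67^{3}\right) = \left(19132 \left(- \frac{1}{7783}\right) + 4125 \left(- \frac{1}{20586}\right)\right) + \left(300763 - 11389\right) = \left(- \frac{19132}{7783} - \frac{1375}{6862}\right) + 289374 = - \frac{141985409}{53406946} + 289374 = \frac{15454439606395}{53406946}$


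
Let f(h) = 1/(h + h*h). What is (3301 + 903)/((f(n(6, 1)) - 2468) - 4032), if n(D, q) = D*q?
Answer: -176568/272999 ≈ -0.64677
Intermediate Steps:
f(h) = 1/(h + h²)
(3301 + 903)/((f(n(6, 1)) - 2468) - 4032) = (3301 + 903)/((1/(((6*1))*(1 + 6*1)) - 2468) - 4032) = 4204/((1/(6*(1 + 6)) - 2468) - 4032) = 4204/(((⅙)/7 - 2468) - 4032) = 4204/(((⅙)*(⅐) - 2468) - 4032) = 4204/((1/42 - 2468) - 4032) = 4204/(-103655/42 - 4032) = 4204/(-272999/42) = 4204*(-42/272999) = -176568/272999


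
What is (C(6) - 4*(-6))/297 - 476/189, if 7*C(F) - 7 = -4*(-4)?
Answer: -5045/2079 ≈ -2.4266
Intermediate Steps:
C(F) = 23/7 (C(F) = 1 + (-4*(-4))/7 = 1 + (⅐)*16 = 1 + 16/7 = 23/7)
(C(6) - 4*(-6))/297 - 476/189 = (23/7 - 4*(-6))/297 - 476/189 = (23/7 + 24)*(1/297) - 476*1/189 = (191/7)*(1/297) - 68/27 = 191/2079 - 68/27 = -5045/2079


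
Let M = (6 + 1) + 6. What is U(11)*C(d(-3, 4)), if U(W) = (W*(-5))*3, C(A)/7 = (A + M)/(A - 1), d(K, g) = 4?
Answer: -6545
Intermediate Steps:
M = 13 (M = 7 + 6 = 13)
C(A) = 7*(13 + A)/(-1 + A) (C(A) = 7*((A + 13)/(A - 1)) = 7*((13 + A)/(-1 + A)) = 7*(13 + A)/(-1 + A))
U(W) = -15*W (U(W) = -5*W*3 = -15*W)
U(11)*C(d(-3, 4)) = (-15*11)*(7*(13 + 4)/(-1 + 4)) = -1155*17/3 = -165*119/3 = -6545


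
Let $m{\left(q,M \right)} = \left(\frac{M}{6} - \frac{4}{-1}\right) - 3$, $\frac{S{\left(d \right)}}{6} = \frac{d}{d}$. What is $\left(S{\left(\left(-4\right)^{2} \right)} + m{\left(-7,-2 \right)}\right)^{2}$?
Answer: $\frac{400}{9} \approx 44.444$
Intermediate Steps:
$S{\left(d \right)} = 6$ ($S{\left(d \right)} = 6 \frac{d}{d} = 6 \cdot 1 = 6$)
$m{\left(q,M \right)} = 1 + \frac{M}{6}$ ($m{\left(q,M \right)} = \left(M \frac{1}{6} - -4\right) - 3 = \left(\frac{M}{6} + 4\right) - 3 = \left(4 + \frac{M}{6}\right) - 3 = 1 + \frac{M}{6}$)
$\left(S{\left(\left(-4\right)^{2} \right)} + m{\left(-7,-2 \right)}\right)^{2} = \left(6 + \left(1 + \frac{1}{6} \left(-2\right)\right)\right)^{2} = \left(6 + \left(1 - \frac{1}{3}\right)\right)^{2} = \left(6 + \frac{2}{3}\right)^{2} = \left(\frac{20}{3}\right)^{2} = \frac{400}{9}$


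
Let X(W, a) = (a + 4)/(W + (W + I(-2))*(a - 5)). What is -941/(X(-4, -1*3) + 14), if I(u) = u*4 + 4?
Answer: -56460/841 ≈ -67.134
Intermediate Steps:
I(u) = 4 + 4*u (I(u) = 4*u + 4 = 4 + 4*u)
X(W, a) = (4 + a)/(W + (-5 + a)*(-4 + W)) (X(W, a) = (a + 4)/(W + (W + (4 + 4*(-2)))*(a - 5)) = (4 + a)/(W + (W + (4 - 8))*(-5 + a)) = (4 + a)/(W + (W - 4)*(-5 + a)) = (4 + a)/(W + (-4 + W)*(-5 + a)) = (4 + a)/(W + (-5 + a)*(-4 + W)))
-941/(X(-4, -1*3) + 14) = -941/((4 - 1*3)/(20 - 4*(-4) - (-4)*3 - (-4)*3) + 14) = -941/((4 - 3)/(20 + 16 - 4*(-3) - 4*(-3)) + 14) = -941/(1/(20 + 16 + 12 + 12) + 14) = -941/(1/60 + 14) = -941/841/60 = -941*60/841 = -56460/841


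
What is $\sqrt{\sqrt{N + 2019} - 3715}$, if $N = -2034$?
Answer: $\sqrt{-3715 + i \sqrt{15}} \approx 0.0318 + 60.951 i$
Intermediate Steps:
$\sqrt{\sqrt{N + 2019} - 3715} = \sqrt{\sqrt{-2034 + 2019} - 3715} = \sqrt{\sqrt{-15} - 3715} = \sqrt{i \sqrt{15} - 3715} = \sqrt{-3715 + i \sqrt{15}}$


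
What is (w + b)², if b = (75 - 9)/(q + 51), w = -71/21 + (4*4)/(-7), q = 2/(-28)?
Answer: 87403801/4575321 ≈ 19.103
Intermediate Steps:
q = -1/14 (q = 2*(-1/28) = -1/14 ≈ -0.071429)
w = -17/3 (w = -71*1/21 + 16*(-⅐) = -71/21 - 16/7 = -17/3 ≈ -5.6667)
b = 924/713 (b = (75 - 9)/(-1/14 + 51) = 66/(713/14) = 66*(14/713) = 924/713 ≈ 1.2959)
(w + b)² = (-17/3 + 924/713)² = (-9349/2139)² = 87403801/4575321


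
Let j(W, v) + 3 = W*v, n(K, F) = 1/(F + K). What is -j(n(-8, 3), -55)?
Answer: -8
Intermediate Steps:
j(W, v) = -3 + W*v
-j(n(-8, 3), -55) = -(-3 - 55/(3 - 8)) = -(-3 - 55/(-5)) = -(-3 - 1/5*(-55)) = -(-3 + 11) = -1*8 = -8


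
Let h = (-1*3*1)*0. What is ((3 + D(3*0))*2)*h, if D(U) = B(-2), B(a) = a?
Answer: 0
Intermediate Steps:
h = 0 (h = -3*1*0 = -3*0 = 0)
D(U) = -2
((3 + D(3*0))*2)*h = ((3 - 2)*2)*0 = (1*2)*0 = 2*0 = 0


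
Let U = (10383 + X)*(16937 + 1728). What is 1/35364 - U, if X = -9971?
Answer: -271948452719/35364 ≈ -7.6900e+6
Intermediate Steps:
U = 7689980 (U = (10383 - 9971)*(16937 + 1728) = 412*18665 = 7689980)
1/35364 - U = 1/35364 - 1*7689980 = 1/35364 - 7689980 = -271948452719/35364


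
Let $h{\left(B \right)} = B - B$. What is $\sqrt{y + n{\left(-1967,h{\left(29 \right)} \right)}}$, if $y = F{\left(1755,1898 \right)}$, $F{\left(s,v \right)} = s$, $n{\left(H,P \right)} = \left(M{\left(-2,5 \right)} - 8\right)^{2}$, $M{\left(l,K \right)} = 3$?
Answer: $2 \sqrt{445} \approx 42.19$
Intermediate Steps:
$h{\left(B \right)} = 0$
$n{\left(H,P \right)} = 25$ ($n{\left(H,P \right)} = \left(3 - 8\right)^{2} = \left(-5\right)^{2} = 25$)
$y = 1755$
$\sqrt{y + n{\left(-1967,h{\left(29 \right)} \right)}} = \sqrt{1755 + 25} = \sqrt{1780} = 2 \sqrt{445}$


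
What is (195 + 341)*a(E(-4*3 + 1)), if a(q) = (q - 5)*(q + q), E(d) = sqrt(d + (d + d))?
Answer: -35376 - 5360*I*sqrt(33) ≈ -35376.0 - 30791.0*I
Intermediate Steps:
E(d) = sqrt(3)*sqrt(d) (E(d) = sqrt(d + 2*d) = sqrt(3*d) = sqrt(3)*sqrt(d))
a(q) = 2*q*(-5 + q) (a(q) = (-5 + q)*(2*q) = 2*q*(-5 + q))
(195 + 341)*a(E(-4*3 + 1)) = (195 + 341)*(2*(sqrt(3)*sqrt(-4*3 + 1))*(-5 + sqrt(3)*sqrt(-4*3 + 1))) = 536*(2*(sqrt(3)*sqrt(-12 + 1))*(-5 + sqrt(3)*sqrt(-12 + 1))) = 536*(2*(sqrt(3)*sqrt(-11))*(-5 + sqrt(3)*sqrt(-11))) = 536*(2*(sqrt(3)*(I*sqrt(11)))*(-5 + sqrt(3)*(I*sqrt(11)))) = 536*(2*(I*sqrt(33))*(-5 + I*sqrt(33))) = 536*(2*I*sqrt(33)*(-5 + I*sqrt(33))) = 1072*I*sqrt(33)*(-5 + I*sqrt(33))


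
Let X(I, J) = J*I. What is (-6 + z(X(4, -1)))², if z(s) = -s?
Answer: 4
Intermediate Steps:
X(I, J) = I*J
(-6 + z(X(4, -1)))² = (-6 - 4*(-1))² = (-6 - 1*(-4))² = (-6 + 4)² = (-2)² = 4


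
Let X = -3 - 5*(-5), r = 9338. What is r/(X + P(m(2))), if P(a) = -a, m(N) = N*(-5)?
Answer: 4669/16 ≈ 291.81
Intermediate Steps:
X = 22 (X = -3 + 25 = 22)
m(N) = -5*N
r/(X + P(m(2))) = 9338/(22 - (-5)*2) = 9338/(22 - 1*(-10)) = 9338/(22 + 10) = 9338/32 = 9338*(1/32) = 4669/16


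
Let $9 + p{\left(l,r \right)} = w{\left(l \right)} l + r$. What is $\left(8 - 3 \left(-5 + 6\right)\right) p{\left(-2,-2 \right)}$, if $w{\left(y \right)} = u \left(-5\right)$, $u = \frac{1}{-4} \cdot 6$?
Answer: $-130$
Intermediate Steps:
$u = - \frac{3}{2}$ ($u = \left(- \frac{1}{4}\right) 6 = - \frac{3}{2} \approx -1.5$)
$w{\left(y \right)} = \frac{15}{2}$ ($w{\left(y \right)} = \left(- \frac{3}{2}\right) \left(-5\right) = \frac{15}{2}$)
$p{\left(l,r \right)} = -9 + r + \frac{15 l}{2}$ ($p{\left(l,r \right)} = -9 + \left(\frac{15 l}{2} + r\right) = -9 + \left(r + \frac{15 l}{2}\right) = -9 + r + \frac{15 l}{2}$)
$\left(8 - 3 \left(-5 + 6\right)\right) p{\left(-2,-2 \right)} = \left(8 - 3 \left(-5 + 6\right)\right) \left(-9 - 2 + \frac{15}{2} \left(-2\right)\right) = \left(8 - 3 \cdot 1\right) \left(-9 - 2 - 15\right) = \left(8 - 3\right) \left(-26\right) = 5 \left(-26\right) = -130$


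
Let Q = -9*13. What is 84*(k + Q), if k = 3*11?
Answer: -7056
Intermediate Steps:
k = 33
Q = -117
84*(k + Q) = 84*(33 - 117) = 84*(-84) = -7056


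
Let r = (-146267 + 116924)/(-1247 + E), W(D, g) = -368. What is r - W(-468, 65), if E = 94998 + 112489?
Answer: 75866977/206240 ≈ 367.86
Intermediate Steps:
E = 207487
r = -29343/206240 (r = (-146267 + 116924)/(-1247 + 207487) = -29343/206240 ≈ -0.14228)
r - W(-468, 65) = -29343/206240 - 1*(-368) = -29343/206240 + 368 = 75866977/206240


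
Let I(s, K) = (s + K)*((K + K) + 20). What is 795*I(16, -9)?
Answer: 11130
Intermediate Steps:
I(s, K) = (20 + 2*K)*(K + s) (I(s, K) = (K + s)*(2*K + 20) = (K + s)*(20 + 2*K) = (20 + 2*K)*(K + s))
795*I(16, -9) = 795*(2*(-9)² + 20*(-9) + 20*16 + 2*(-9)*16) = 795*(2*81 - 180 + 320 - 288) = 795*(162 - 180 + 320 - 288) = 795*14 = 11130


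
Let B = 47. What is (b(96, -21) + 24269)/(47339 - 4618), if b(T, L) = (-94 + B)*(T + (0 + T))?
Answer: 15245/42721 ≈ 0.35685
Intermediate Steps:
b(T, L) = -94*T (b(T, L) = (-94 + 47)*(T + (0 + T)) = -47*(T + T) = -94*T)
(b(96, -21) + 24269)/(47339 - 4618) = (-94*96 + 24269)/(47339 - 4618) = (-9024 + 24269)/42721 = 15245*(1/42721) = 15245/42721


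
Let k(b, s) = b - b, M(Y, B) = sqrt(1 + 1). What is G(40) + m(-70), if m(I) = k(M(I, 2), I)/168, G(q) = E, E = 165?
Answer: 165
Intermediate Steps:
M(Y, B) = sqrt(2)
G(q) = 165
k(b, s) = 0
m(I) = 0 (m(I) = 0/168 = 0*(1/168) = 0)
G(40) + m(-70) = 165 + 0 = 165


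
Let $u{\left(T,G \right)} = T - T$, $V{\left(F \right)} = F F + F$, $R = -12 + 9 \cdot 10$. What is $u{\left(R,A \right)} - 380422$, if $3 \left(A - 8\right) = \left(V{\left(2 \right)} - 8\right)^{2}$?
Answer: $-380422$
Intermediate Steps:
$R = 78$ ($R = -12 + 90 = 78$)
$V{\left(F \right)} = F + F^{2}$ ($V{\left(F \right)} = F^{2} + F = F + F^{2}$)
$A = \frac{28}{3}$ ($A = 8 + \frac{\left(2 \left(1 + 2\right) - 8\right)^{2}}{3} = 8 + \frac{\left(2 \cdot 3 - 8\right)^{2}}{3} = 8 + \frac{\left(6 - 8\right)^{2}}{3} = 8 + \frac{\left(-2\right)^{2}}{3} = 8 + \frac{1}{3} \cdot 4 = 8 + \frac{4}{3} = \frac{28}{3} \approx 9.3333$)
$u{\left(T,G \right)} = 0$
$u{\left(R,A \right)} - 380422 = 0 - 380422 = -380422$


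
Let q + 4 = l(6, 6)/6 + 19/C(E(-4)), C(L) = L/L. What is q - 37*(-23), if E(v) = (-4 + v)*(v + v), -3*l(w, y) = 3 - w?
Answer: 5197/6 ≈ 866.17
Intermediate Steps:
l(w, y) = -1 + w/3 (l(w, y) = -(3 - w)/3 = -1 + w/3)
E(v) = 2*v*(-4 + v) (E(v) = (-4 + v)*(2*v) = 2*v*(-4 + v))
C(L) = 1
q = 91/6 (q = -4 + ((-1 + (⅓)*6)/6 + 19/1) = -4 + ((-1 + 2)*(⅙) + 19*1) = -4 + (1*(⅙) + 19) = -4 + (⅙ + 19) = -4 + 115/6 = 91/6 ≈ 15.167)
q - 37*(-23) = 91/6 - 37*(-23) = 91/6 + 851 = 5197/6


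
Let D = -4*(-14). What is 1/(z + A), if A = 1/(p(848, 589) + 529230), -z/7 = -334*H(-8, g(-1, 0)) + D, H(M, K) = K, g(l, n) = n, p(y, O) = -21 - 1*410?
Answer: -528799/207289207 ≈ -0.0025510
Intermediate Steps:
p(y, O) = -431 (p(y, O) = -21 - 410 = -431)
D = 56
z = -392 (z = -7*(-334*0 + 56) = -7*(0 + 56) = -7*56 = -392)
A = 1/528799 (A = 1/(-431 + 529230) = 1/528799 ≈ 1.8911e-6)
1/(z + A) = 1/(-392 + 1/528799) = 1/(-207289207/528799) = -528799/207289207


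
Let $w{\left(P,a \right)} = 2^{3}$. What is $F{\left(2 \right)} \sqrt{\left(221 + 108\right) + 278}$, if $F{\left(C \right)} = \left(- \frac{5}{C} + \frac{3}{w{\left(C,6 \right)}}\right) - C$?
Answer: $- \frac{33 \sqrt{607}}{8} \approx -101.63$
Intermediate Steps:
$w{\left(P,a \right)} = 8$
$F{\left(C \right)} = \frac{3}{8} - C - \frac{5}{C}$ ($F{\left(C \right)} = \left(- \frac{5}{C} + \frac{3}{8}\right) - C = \left(\frac{3}{8} - \frac{5}{C}\right) - C = \frac{3}{8} - C - \frac{5}{C}$)
$F{\left(2 \right)} \sqrt{\left(221 + 108\right) + 278} = \left(\frac{3}{8} - 2 - \frac{5}{2}\right) \sqrt{\left(221 + 108\right) + 278} = \left(\frac{3}{8} - 2 - \frac{5}{2}\right) \sqrt{329 + 278} = \left(\frac{3}{8} - 2 - \frac{5}{2}\right) \sqrt{607} = - \frac{33 \sqrt{607}}{8}$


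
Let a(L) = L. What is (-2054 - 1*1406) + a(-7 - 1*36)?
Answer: -3503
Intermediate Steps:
(-2054 - 1*1406) + a(-7 - 1*36) = (-2054 - 1*1406) + (-7 - 1*36) = (-2054 - 1406) + (-7 - 36) = -3460 - 43 = -3503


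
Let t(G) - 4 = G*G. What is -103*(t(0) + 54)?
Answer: -5974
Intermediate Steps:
t(G) = 4 + G² (t(G) = 4 + G*G = 4 + G²)
-103*(t(0) + 54) = -103*((4 + 0²) + 54) = -103*((4 + 0) + 54) = -103*(4 + 54) = -103*58 = -5974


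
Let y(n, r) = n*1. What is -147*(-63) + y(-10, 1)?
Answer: 9251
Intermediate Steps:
y(n, r) = n
-147*(-63) + y(-10, 1) = -147*(-63) - 10 = 9261 - 10 = 9251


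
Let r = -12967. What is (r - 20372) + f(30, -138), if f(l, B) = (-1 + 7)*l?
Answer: -33159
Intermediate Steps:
f(l, B) = 6*l
(r - 20372) + f(30, -138) = (-12967 - 20372) + 6*30 = -33339 + 180 = -33159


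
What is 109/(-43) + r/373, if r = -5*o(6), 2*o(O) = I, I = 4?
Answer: -41087/16039 ≈ -2.5617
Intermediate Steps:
o(O) = 2 (o(O) = (½)*4 = 2)
r = -10 (r = -5*2 = -10)
109/(-43) + r/373 = 109/(-43) - 10/373 = 109*(-1/43) - 10*1/373 = -109/43 - 10/373 = -41087/16039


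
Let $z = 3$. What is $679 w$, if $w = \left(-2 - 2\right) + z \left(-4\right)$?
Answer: $-10864$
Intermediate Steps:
$w = -16$ ($w = \left(-2 - 2\right) + 3 \left(-4\right) = \left(-2 - 2\right) - 12 = -4 - 12 = -16$)
$679 w = 679 \left(-16\right) = -10864$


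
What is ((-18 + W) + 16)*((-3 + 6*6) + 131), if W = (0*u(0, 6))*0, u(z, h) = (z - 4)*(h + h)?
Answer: -328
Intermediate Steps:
u(z, h) = 2*h*(-4 + z) (u(z, h) = (-4 + z)*(2*h) = 2*h*(-4 + z))
W = 0 (W = (0*(2*6*(-4 + 0)))*0 = (0*(2*6*(-4)))*0 = (0*(-48))*0 = 0*0 = 0)
((-18 + W) + 16)*((-3 + 6*6) + 131) = ((-18 + 0) + 16)*((-3 + 6*6) + 131) = (-18 + 16)*((-3 + 36) + 131) = -2*(33 + 131) = -2*164 = -328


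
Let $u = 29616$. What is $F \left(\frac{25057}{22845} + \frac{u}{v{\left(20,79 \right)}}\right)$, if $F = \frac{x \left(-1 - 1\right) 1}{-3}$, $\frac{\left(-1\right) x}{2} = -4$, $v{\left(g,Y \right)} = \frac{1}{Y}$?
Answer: $\frac{855194386192}{68535} \approx 1.2478 \cdot 10^{7}$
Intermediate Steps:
$x = 8$ ($x = \left(-2\right) \left(-4\right) = 8$)
$F = \frac{16}{3}$ ($F = \frac{8 \left(-1 - 1\right) 1}{-3} = 8 \left(\left(-2\right) 1\right) \left(- \frac{1}{3}\right) = 8 \left(-2\right) \left(- \frac{1}{3}\right) = \left(-16\right) \left(- \frac{1}{3}\right) = \frac{16}{3} \approx 5.3333$)
$F \left(\frac{25057}{22845} + \frac{u}{v{\left(20,79 \right)}}\right) = \frac{16 \left(\frac{25057}{22845} + \frac{29616}{\frac{1}{79}}\right)}{3} = \frac{16 \left(25057 \cdot \frac{1}{22845} + 29616 \frac{1}{\frac{1}{79}}\right)}{3} = \frac{16 \left(\frac{25057}{22845} + 29616 \cdot 79\right)}{3} = \frac{16 \left(\frac{25057}{22845} + 2339664\right)}{3} = \frac{16}{3} \cdot \frac{53449649137}{22845} = \frac{855194386192}{68535}$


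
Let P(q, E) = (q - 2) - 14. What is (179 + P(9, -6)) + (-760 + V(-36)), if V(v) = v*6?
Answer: -804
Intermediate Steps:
V(v) = 6*v
P(q, E) = -16 + q (P(q, E) = (-2 + q) - 14 = -16 + q)
(179 + P(9, -6)) + (-760 + V(-36)) = (179 + (-16 + 9)) + (-760 + 6*(-36)) = (179 - 7) + (-760 - 216) = 172 - 976 = -804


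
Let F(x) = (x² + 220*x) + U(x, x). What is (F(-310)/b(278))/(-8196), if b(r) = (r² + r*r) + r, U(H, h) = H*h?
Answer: -15500/158639727 ≈ -9.7706e-5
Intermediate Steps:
F(x) = 2*x² + 220*x (F(x) = (x² + 220*x) + x*x = (x² + 220*x) + x² = 2*x² + 220*x)
b(r) = r + 2*r² (b(r) = (r² + r²) + r = 2*r² + r = r + 2*r²)
(F(-310)/b(278))/(-8196) = ((2*(-310)*(110 - 310))/((278*(1 + 2*278))))/(-8196) = ((2*(-310)*(-200))/((278*(1 + 556))))*(-1/8196) = (124000/((278*557)))*(-1/8196) = (124000/154846)*(-1/8196) = (124000*(1/154846))*(-1/8196) = (62000/77423)*(-1/8196) = -15500/158639727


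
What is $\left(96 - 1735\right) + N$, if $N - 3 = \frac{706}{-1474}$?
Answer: $- \frac{1206085}{737} \approx -1636.5$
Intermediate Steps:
$N = \frac{1858}{737}$ ($N = 3 + \frac{706}{-1474} = 3 + 706 \left(- \frac{1}{1474}\right) = 3 - \frac{353}{737} = \frac{1858}{737} \approx 2.521$)
$\left(96 - 1735\right) + N = \left(96 - 1735\right) + \frac{1858}{737} = -1639 + \frac{1858}{737} = - \frac{1206085}{737}$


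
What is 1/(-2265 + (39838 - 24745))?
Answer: 1/12828 ≈ 7.7954e-5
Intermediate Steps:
1/(-2265 + (39838 - 24745)) = 1/(-2265 + 15093) = 1/12828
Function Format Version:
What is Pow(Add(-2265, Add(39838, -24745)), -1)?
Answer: Rational(1, 12828) ≈ 7.7954e-5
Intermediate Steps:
Pow(Add(-2265, Add(39838, -24745)), -1) = Pow(Add(-2265, 15093), -1) = Pow(12828, -1) = Rational(1, 12828)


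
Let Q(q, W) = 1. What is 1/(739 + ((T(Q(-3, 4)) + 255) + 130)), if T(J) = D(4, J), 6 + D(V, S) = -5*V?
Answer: 1/1098 ≈ 0.00091075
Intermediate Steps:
D(V, S) = -6 - 5*V
T(J) = -26 (T(J) = -6 - 5*4 = -6 - 20 = -26)
1/(739 + ((T(Q(-3, 4)) + 255) + 130)) = 1/(739 + ((-26 + 255) + 130)) = 1/(739 + (229 + 130)) = 1/(739 + 359) = 1/1098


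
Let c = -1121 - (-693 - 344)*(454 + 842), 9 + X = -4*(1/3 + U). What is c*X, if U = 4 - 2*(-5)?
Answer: -267223369/3 ≈ -8.9074e+7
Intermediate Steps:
U = 14 (U = 4 + 10 = 14)
X = -199/3 (X = -9 - 4*(1/3 + 14) = -9 - 4*(⅓ + 14) = -9 - 4*43/3 = -9 - 172/3 = -199/3 ≈ -66.333)
c = 1342831 (c = -1121 - (-1037)*1296 = -1121 - 1*(-1343952) = -1121 + 1343952 = 1342831)
c*X = 1342831*(-199/3) = -267223369/3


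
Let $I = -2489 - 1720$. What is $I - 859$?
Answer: $-5068$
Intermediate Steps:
$I = -4209$
$I - 859 = -4209 - 859 = -5068$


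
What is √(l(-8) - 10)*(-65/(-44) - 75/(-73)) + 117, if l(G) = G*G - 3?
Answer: 117 + 8045*√51/3212 ≈ 134.89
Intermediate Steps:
l(G) = -3 + G² (l(G) = G² - 3 = -3 + G²)
√(l(-8) - 10)*(-65/(-44) - 75/(-73)) + 117 = √((-3 + (-8)²) - 10)*(-65/(-44) - 75/(-73)) + 117 = √((-3 + 64) - 10)*(-65*(-1/44) - 75*(-1/73)) + 117 = √(61 - 10)*(65/44 + 75/73) + 117 = √51*(8045/3212) + 117 = 8045*√51/3212 + 117 = 117 + 8045*√51/3212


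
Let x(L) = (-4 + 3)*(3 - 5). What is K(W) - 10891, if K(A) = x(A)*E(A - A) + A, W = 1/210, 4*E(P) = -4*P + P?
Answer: -2287109/210 ≈ -10891.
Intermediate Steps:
E(P) = -3*P/4 (E(P) = (-4*P + P)/4 = (-3*P)/4 = -3*P/4)
x(L) = 2 (x(L) = -1*(-2) = 2)
W = 1/210 ≈ 0.0047619
K(A) = A (K(A) = 2*(-3*(A - A)/4) + A = 2*(-¾*0) + A = 2*0 + A = 0 + A = A)
K(W) - 10891 = 1/210 - 10891 = -2287109/210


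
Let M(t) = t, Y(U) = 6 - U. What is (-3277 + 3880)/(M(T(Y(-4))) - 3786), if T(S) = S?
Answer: -603/3776 ≈ -0.15969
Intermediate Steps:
(-3277 + 3880)/(M(T(Y(-4))) - 3786) = (-3277 + 3880)/((6 - 1*(-4)) - 3786) = 603/((6 + 4) - 3786) = 603/(10 - 3786) = 603/(-3776) = 603*(-1/3776) = -603/3776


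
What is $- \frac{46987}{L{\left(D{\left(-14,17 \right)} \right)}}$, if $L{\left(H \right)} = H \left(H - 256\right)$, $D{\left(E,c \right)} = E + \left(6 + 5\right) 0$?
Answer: $- \frac{46987}{3780} \approx -12.43$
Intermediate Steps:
$D{\left(E,c \right)} = E$ ($D{\left(E,c \right)} = E + 11 \cdot 0 = E + 0 = E$)
$L{\left(H \right)} = H \left(-256 + H\right)$
$- \frac{46987}{L{\left(D{\left(-14,17 \right)} \right)}} = - \frac{46987}{\left(-14\right) \left(-256 - 14\right)} = - \frac{46987}{\left(-14\right) \left(-270\right)} = - \frac{46987}{3780}$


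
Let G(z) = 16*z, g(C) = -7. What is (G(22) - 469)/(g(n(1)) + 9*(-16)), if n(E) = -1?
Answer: 117/151 ≈ 0.77483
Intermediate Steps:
(G(22) - 469)/(g(n(1)) + 9*(-16)) = (16*22 - 469)/(-7 + 9*(-16)) = (352 - 469)/(-7 - 144) = -117/(-151) = -117*(-1/151) = 117/151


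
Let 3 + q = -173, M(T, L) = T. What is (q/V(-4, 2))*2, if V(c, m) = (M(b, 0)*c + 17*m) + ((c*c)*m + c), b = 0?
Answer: -176/31 ≈ -5.6774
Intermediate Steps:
q = -176 (q = -3 - 173 = -176)
V(c, m) = c + 17*m + m*c**2 (V(c, m) = (0*c + 17*m) + ((c*c)*m + c) = (0 + 17*m) + (c**2*m + c) = 17*m + (m*c**2 + c) = 17*m + (c + m*c**2) = c + 17*m + m*c**2)
(q/V(-4, 2))*2 = -176/(-4 + 17*2 + 2*(-4)**2)*2 = -176/(-4 + 34 + 2*16)*2 = -176/(-4 + 34 + 32)*2 = -176/62*2 = -176*1/62*2 = -88/31*2 = -176/31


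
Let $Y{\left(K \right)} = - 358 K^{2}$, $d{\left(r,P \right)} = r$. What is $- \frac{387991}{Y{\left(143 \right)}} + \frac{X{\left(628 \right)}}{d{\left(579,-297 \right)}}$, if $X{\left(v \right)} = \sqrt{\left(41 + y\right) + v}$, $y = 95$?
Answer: $\frac{387991}{7320742} + \frac{2 \sqrt{191}}{579} \approx 0.10074$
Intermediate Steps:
$X{\left(v \right)} = \sqrt{136 + v}$ ($X{\left(v \right)} = \sqrt{\left(41 + 95\right) + v} = \sqrt{136 + v}$)
$- \frac{387991}{Y{\left(143 \right)}} + \frac{X{\left(628 \right)}}{d{\left(579,-297 \right)}} = - \frac{387991}{\left(-358\right) 143^{2}} + \frac{\sqrt{136 + 628}}{579} = - \frac{387991}{\left(-358\right) 20449} + \sqrt{764} \cdot \frac{1}{579} = - \frac{387991}{-7320742} + 2 \sqrt{191} \cdot \frac{1}{579} = \left(-387991\right) \left(- \frac{1}{7320742}\right) + \frac{2 \sqrt{191}}{579} = \frac{387991}{7320742} + \frac{2 \sqrt{191}}{579}$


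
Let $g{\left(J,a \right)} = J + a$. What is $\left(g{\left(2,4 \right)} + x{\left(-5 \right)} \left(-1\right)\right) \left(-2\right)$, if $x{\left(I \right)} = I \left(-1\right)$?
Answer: $-2$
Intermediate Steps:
$x{\left(I \right)} = - I$
$\left(g{\left(2,4 \right)} + x{\left(-5 \right)} \left(-1\right)\right) \left(-2\right) = \left(\left(2 + 4\right) + \left(-1\right) \left(-5\right) \left(-1\right)\right) \left(-2\right) = \left(6 + 5 \left(-1\right)\right) \left(-2\right) = \left(6 - 5\right) \left(-2\right) = 1 \left(-2\right) = -2$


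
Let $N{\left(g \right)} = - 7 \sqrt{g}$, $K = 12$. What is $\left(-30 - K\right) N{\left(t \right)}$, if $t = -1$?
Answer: $294 i \approx 294.0 i$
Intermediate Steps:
$\left(-30 - K\right) N{\left(t \right)} = \left(-30 - 12\right) \left(- 7 \sqrt{-1}\right) = \left(-30 - 12\right) \left(- 7 i\right) = - 42 \left(- 7 i\right) = 294 i$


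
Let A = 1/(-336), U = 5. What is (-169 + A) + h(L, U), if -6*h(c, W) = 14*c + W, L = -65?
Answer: -2035/112 ≈ -18.170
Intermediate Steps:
h(c, W) = -7*c/3 - W/6 (h(c, W) = -(14*c + W)/6 = -(W + 14*c)/6 = -7*c/3 - W/6)
A = -1/336 ≈ -0.0029762
(-169 + A) + h(L, U) = (-169 - 1/336) + (-7/3*(-65) - ⅙*5) = -56785/336 + (455/3 - ⅚) = -56785/336 + 905/6 = -2035/112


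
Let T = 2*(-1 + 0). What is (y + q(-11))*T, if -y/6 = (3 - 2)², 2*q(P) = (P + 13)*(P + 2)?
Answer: 30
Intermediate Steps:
q(P) = (2 + P)*(13 + P)/2 (q(P) = ((P + 13)*(P + 2))/2 = ((13 + P)*(2 + P))/2 = ((2 + P)*(13 + P))/2 = (2 + P)*(13 + P)/2)
T = -2 (T = 2*(-1) = -2)
y = -6 (y = -6*(3 - 2)² = -6*1² = -6*1 = -6)
(y + q(-11))*T = (-6 + (13 + (½)*(-11)² + (15/2)*(-11)))*(-2) = (-6 + (13 + (½)*121 - 165/2))*(-2) = (-6 + (13 + 121/2 - 165/2))*(-2) = (-6 - 9)*(-2) = -15*(-2) = 30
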